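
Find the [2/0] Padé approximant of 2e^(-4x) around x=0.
16*x**2 - 8*x + 2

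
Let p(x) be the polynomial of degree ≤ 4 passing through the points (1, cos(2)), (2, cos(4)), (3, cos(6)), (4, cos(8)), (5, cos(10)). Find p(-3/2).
3003*cos(2)/128 + 1155*cos(10)/128 - 1365*cos(8)/32 - 2145*cos(4)/32 + 5005*cos(6)/64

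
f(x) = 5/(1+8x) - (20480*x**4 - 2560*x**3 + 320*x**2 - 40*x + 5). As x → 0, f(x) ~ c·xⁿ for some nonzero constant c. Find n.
5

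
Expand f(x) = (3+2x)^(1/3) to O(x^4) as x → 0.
3**(1/3) + 2*3**(1/3)*x/9 - 4*3**(1/3)*x**2/81 + 40*3**(1/3)*x**3/2187 + O(x**4)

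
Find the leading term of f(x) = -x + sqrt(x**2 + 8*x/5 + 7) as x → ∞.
4/5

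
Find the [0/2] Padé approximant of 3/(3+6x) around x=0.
1/(2*x + 1)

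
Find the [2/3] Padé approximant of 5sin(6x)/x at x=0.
(30 - 126*x**2)/(9*x**2/5 + 1)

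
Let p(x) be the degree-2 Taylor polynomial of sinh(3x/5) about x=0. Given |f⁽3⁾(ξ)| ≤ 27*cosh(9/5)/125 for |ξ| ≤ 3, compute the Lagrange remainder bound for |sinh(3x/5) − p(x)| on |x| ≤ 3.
243*cosh(9/5)/250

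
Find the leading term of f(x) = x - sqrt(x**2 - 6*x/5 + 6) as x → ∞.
3/5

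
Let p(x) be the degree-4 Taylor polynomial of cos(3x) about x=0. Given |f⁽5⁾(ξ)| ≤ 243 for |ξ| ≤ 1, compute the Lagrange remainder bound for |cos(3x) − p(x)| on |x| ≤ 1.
81/40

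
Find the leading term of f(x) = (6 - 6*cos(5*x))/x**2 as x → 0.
75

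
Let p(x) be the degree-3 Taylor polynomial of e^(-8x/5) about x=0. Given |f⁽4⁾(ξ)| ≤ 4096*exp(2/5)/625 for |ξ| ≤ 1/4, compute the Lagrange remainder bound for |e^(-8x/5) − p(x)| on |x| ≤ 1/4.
2*exp(2/5)/1875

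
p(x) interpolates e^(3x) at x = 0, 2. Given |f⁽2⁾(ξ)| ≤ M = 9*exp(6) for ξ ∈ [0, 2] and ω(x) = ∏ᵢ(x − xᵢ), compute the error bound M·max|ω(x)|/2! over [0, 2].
9*exp(6)/2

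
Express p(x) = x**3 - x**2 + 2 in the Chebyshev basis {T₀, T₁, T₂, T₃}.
(3/2)T₀ + (3/4)T₁ + (-1/2)T₂ + (1/4)T₃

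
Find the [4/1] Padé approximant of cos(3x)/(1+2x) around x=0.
(27*x**4/8 - 9*x**2/2 + 1)/(2*x + 1)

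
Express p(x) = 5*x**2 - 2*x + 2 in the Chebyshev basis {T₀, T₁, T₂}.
(9/2)T₀ + (-2)T₁ + (5/2)T₂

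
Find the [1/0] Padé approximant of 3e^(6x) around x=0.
18*x + 3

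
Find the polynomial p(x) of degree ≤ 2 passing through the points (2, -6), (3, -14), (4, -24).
-x**2 - 3*x + 4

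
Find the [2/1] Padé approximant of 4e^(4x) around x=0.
(32*x**2/3 + 32*x/3 + 4)/(1 - 4*x/3)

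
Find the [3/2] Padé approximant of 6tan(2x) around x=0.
(-16*x**3/5 + 12*x)/(1 - 8*x**2/5)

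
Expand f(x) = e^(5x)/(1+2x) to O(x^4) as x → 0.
1 + 3*x + 13*x**2/2 + 47*x**3/6 + O(x**4)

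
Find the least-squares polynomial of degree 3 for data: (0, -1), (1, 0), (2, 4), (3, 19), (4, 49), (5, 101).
-59/63 + (136/189)x + (-257/252)x² + (107/108)x³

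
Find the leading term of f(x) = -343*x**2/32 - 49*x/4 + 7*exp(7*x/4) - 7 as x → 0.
2401*x**3/384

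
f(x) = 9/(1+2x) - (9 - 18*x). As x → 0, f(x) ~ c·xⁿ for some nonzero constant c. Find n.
2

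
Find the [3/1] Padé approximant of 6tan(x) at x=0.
2*x*(x**2 + 3)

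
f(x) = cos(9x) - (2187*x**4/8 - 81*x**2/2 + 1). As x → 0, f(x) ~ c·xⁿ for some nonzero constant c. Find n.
6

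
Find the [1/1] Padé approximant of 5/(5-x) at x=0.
1/(1 - x/5)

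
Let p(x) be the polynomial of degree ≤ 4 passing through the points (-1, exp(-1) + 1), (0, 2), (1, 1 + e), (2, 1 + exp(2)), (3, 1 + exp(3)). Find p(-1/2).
(35 + e*(-70*e - 5*exp(3) + 28*exp(2) + 268))*exp(-1)/128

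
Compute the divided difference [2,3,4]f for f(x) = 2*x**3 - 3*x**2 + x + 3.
15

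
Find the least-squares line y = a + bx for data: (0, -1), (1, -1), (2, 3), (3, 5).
a = -9/5, b = 11/5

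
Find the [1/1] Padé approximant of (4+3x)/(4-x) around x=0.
(3*x/4 + 1)/(1 - x/4)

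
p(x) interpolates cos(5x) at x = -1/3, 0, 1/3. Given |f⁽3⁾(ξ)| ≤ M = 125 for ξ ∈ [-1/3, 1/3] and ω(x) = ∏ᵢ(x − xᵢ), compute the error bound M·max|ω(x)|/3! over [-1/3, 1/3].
125*sqrt(3)/729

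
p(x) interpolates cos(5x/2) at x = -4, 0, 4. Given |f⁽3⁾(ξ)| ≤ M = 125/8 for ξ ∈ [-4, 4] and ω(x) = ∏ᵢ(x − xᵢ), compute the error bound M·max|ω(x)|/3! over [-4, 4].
1000*sqrt(3)/27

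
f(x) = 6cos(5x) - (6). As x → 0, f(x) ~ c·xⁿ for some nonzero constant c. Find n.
2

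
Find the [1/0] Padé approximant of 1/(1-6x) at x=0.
6*x + 1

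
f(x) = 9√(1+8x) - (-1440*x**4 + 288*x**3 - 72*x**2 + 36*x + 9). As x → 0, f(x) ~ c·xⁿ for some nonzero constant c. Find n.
5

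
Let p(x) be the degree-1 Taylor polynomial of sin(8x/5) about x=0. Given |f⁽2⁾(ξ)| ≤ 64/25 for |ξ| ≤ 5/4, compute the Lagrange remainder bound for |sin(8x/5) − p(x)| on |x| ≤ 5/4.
2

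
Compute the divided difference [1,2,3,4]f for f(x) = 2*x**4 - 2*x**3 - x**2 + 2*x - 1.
18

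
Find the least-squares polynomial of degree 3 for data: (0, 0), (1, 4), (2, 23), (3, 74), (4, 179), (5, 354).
-1/126 + (349/108)x + (-143/63)x² + (341/108)x³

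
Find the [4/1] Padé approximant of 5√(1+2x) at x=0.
(3*x**4/8 - x**3 + 9*x**2/2 + 12*x + 5)/(7*x/5 + 1)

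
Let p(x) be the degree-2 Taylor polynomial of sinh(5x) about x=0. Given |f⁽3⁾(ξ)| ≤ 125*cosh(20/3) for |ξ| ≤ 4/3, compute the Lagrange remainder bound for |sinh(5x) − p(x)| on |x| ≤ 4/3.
4000*cosh(20/3)/81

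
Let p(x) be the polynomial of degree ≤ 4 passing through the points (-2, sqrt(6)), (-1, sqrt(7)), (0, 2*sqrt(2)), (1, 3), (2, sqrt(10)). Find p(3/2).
-35*sqrt(2)/32 - 5*sqrt(6)/128 + 7*sqrt(7)/32 + 35*sqrt(10)/128 + 105/32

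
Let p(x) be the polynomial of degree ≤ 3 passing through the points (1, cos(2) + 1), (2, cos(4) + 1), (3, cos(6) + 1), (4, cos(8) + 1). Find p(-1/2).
105*cos(2)/16 - 35*cos(8)/16 + 1 - 189*cos(4)/16 + 135*cos(6)/16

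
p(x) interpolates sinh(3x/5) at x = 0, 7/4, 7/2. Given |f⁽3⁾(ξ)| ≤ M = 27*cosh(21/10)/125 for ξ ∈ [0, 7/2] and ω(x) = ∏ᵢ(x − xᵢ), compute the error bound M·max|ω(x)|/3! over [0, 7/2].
343*sqrt(3)*cosh(21/10)/8000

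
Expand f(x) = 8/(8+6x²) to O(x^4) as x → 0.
1 - 3*x**2/4 + O(x**4)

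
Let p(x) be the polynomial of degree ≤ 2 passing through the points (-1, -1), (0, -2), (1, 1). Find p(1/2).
-1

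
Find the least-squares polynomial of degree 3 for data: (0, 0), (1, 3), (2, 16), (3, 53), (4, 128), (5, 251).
8/63 + (254/189)x + (-61/63)x² + (58/27)x³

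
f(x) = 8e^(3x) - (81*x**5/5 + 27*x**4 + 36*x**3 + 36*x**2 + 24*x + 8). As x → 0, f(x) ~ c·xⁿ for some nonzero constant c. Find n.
6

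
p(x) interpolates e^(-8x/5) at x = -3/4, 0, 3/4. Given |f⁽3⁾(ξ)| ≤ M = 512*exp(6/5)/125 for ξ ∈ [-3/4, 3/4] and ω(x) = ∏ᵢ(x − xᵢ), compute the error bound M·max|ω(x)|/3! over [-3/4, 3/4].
8*sqrt(3)*exp(6/5)/125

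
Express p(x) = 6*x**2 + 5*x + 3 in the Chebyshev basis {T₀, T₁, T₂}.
(6)T₀ + (5)T₁ + (3)T₂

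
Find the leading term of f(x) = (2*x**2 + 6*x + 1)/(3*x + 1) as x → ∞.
2*x/3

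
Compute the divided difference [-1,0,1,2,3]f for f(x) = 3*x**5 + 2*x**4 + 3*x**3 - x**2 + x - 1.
17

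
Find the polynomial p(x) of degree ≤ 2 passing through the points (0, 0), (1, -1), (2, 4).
3*x**2 - 4*x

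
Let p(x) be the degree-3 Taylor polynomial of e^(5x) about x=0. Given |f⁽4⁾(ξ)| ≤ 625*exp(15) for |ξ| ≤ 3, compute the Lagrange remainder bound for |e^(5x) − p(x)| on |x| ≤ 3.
16875*exp(15)/8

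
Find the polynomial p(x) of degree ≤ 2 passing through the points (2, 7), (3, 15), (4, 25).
x**2 + 3*x - 3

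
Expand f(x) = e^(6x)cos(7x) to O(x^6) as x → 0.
1 + 6*x - 13*x**2/2 - 111*x**3 - 6887*x**4/24 - 4339*x**5/20 + O(x**6)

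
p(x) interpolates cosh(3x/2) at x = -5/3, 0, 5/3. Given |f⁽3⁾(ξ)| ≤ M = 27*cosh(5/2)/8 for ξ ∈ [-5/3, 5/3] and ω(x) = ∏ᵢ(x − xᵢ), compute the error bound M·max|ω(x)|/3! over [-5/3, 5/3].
125*sqrt(3)*cosh(5/2)/216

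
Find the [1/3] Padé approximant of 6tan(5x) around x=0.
30*x/(1 - 25*x**2/3)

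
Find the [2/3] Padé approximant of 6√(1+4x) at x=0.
(42*x**2 + 168*x/5 + 6)/(-2*x**3/5 + 9*x**2/5 + 18*x/5 + 1)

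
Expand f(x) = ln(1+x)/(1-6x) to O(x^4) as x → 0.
x + 11*x**2/2 + 100*x**3/3 + O(x**4)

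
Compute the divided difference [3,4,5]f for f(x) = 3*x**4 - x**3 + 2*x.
279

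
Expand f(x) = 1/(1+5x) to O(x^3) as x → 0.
1 - 5*x + 25*x**2 + O(x**3)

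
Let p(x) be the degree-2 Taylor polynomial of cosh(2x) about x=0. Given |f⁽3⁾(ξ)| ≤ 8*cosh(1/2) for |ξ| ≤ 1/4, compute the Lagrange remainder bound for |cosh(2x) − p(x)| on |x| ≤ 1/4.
cosh(1/2)/48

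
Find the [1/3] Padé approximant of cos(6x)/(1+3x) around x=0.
(1 - 5*x)/(-36*x**3 + 3*x**2 - 2*x + 1)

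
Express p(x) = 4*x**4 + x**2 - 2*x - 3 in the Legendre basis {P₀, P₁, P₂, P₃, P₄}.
(-28/15)P₀ + (-2)P₁ + (62/21)P₂ + (32/35)P₄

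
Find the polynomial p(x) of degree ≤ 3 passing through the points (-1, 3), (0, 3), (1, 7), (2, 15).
2*x**2 + 2*x + 3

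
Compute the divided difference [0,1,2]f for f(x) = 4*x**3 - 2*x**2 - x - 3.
10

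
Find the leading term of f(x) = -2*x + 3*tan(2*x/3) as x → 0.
8*x**3/27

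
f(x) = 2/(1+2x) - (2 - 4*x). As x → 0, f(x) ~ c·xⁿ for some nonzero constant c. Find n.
2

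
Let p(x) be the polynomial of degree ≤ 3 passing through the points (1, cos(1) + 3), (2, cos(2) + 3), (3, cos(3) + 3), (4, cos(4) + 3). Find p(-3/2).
385*cos(3)/16 + 3 - 105*cos(4)/16 + 231*cos(1)/16 - 495*cos(2)/16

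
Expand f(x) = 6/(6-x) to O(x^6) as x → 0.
1 + x/6 + x**2/36 + x**3/216 + x**4/1296 + x**5/7776 + O(x**6)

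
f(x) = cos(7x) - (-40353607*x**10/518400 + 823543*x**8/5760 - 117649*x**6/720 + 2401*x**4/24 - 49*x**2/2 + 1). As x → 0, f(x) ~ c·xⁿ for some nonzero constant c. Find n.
12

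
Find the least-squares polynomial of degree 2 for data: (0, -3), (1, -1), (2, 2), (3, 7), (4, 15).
-14/5 + (2/5)x + x²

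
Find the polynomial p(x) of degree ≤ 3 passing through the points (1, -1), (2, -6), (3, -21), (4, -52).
-x**3 + x**2 - x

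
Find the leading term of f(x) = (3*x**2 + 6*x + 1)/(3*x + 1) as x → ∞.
x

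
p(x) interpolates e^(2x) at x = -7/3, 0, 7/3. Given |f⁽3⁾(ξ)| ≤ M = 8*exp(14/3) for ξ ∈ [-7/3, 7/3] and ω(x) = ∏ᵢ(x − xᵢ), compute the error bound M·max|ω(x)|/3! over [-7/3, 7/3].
2744*sqrt(3)*exp(14/3)/729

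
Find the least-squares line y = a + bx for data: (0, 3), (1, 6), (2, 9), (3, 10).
a = 17/5, b = 12/5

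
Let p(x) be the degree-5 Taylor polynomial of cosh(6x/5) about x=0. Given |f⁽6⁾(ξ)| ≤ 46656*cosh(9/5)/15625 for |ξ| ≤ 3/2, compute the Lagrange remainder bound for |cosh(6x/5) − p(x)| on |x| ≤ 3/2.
59049*cosh(9/5)/1250000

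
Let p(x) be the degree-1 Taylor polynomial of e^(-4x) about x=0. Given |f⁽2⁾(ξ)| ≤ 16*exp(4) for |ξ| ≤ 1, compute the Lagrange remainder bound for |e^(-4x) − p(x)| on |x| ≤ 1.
8*exp(4)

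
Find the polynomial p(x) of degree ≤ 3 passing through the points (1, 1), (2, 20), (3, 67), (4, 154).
2*x**3 + 2*x**2 - x - 2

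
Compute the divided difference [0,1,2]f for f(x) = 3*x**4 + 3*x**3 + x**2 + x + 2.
31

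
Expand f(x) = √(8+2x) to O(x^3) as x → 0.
2*sqrt(2) + sqrt(2)*x/4 - sqrt(2)*x**2/64 + O(x**3)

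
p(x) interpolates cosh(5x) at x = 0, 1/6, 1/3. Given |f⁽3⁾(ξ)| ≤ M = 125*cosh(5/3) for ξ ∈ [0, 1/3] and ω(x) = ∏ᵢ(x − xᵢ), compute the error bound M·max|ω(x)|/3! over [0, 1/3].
125*sqrt(3)*cosh(5/3)/5832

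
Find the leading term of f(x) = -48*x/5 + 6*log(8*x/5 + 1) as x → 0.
-192*x**2/25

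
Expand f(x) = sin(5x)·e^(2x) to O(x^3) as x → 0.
5*x + 10*x**2 + O(x**3)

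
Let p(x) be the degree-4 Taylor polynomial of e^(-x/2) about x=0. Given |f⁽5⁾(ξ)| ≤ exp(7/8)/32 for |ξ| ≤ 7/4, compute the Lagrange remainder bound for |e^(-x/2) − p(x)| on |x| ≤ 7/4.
16807*exp(7/8)/3932160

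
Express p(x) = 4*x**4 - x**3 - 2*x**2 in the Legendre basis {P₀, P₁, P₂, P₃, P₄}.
(2/15)P₀ + (-3/5)P₁ + (20/21)P₂ + (-2/5)P₃ + (32/35)P₄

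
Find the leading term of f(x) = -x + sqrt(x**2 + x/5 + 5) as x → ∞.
1/10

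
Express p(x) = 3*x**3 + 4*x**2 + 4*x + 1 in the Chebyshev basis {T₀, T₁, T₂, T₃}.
(3)T₀ + (25/4)T₁ + (2)T₂ + (3/4)T₃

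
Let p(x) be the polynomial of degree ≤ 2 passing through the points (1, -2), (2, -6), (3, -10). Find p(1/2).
0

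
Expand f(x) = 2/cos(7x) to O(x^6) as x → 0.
2 + 49*x**2 + 12005*x**4/12 + O(x**6)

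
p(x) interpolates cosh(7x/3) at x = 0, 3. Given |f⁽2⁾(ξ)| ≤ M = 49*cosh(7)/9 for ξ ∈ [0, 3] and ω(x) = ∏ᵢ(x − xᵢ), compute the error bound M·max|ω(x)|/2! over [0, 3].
49*cosh(7)/8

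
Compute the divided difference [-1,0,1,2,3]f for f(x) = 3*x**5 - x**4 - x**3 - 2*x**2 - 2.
14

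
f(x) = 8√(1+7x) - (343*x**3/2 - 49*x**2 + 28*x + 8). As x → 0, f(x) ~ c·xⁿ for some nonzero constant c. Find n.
4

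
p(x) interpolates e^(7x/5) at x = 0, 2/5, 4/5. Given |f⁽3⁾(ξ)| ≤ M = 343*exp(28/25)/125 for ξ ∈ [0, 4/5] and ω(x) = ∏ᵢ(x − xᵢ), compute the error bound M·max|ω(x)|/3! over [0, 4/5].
2744*sqrt(3)*exp(28/25)/421875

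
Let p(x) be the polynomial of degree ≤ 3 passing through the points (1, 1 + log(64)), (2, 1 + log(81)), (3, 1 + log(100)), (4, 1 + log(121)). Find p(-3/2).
1 + log(77371252455336267181195264000000000000000000000000000000000000000000000000*11**(7/8)*2**(3/4)*3**(1/4)*5**(1/8)/55275563349529895312919639662674586616836820777706673560551352652695476921)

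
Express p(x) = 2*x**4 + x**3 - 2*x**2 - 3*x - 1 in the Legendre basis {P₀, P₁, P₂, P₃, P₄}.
(-19/15)P₀ + (-12/5)P₁ + (-4/21)P₂ + (2/5)P₃ + (16/35)P₄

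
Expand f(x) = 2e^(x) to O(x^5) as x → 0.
2 + 2*x + x**2 + x**3/3 + x**4/12 + O(x**5)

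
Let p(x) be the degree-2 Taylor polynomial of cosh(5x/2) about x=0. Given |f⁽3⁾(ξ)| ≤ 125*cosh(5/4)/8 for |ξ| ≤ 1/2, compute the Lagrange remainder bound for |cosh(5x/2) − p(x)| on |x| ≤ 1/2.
125*cosh(5/4)/384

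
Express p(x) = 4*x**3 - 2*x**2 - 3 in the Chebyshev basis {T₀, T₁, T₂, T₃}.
(-4)T₀ + (3)T₁ - T₂ + T₃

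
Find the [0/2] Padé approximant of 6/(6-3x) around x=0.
1/(1 - x/2)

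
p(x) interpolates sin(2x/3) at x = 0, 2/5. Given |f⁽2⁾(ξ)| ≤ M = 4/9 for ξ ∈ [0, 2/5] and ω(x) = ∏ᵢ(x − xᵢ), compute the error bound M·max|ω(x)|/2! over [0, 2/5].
2/225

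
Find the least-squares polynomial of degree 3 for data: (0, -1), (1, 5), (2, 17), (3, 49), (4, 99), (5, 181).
-55/63 + (605/189)x + (8/9)x² + (31/27)x³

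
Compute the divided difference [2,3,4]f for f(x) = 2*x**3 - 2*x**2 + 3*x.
16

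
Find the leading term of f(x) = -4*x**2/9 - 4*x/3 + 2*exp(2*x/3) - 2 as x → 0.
8*x**3/81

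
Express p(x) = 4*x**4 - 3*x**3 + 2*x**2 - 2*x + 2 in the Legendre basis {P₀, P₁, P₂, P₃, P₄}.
(52/15)P₀ + (-19/5)P₁ + (76/21)P₂ + (-6/5)P₃ + (32/35)P₄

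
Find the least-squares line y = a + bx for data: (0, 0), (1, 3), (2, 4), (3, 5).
a = 3/5, b = 8/5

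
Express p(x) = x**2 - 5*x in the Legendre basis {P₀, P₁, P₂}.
(1/3)P₀ + (-5)P₁ + (2/3)P₂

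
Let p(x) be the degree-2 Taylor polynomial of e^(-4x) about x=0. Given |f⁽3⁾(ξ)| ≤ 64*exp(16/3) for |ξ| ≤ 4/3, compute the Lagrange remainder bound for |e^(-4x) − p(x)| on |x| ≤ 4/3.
2048*exp(16/3)/81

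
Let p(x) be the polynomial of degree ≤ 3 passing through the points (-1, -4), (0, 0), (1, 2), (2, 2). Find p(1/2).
5/4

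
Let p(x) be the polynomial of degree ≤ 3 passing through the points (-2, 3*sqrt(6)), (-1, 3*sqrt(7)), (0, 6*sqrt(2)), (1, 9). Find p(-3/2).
-15*sqrt(2)/8 + 9/16 + 15*sqrt(6)/16 + 45*sqrt(7)/16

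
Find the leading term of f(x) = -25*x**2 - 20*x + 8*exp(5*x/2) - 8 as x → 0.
125*x**3/6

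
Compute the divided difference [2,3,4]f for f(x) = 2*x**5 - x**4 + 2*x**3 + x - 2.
533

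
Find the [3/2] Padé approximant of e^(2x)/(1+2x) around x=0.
(64*x**3/165 + 57*x**2/55 + 84*x/55 + 1)/(-53*x**2/55 + 84*x/55 + 1)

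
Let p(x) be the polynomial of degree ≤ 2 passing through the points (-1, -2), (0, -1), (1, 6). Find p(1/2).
7/4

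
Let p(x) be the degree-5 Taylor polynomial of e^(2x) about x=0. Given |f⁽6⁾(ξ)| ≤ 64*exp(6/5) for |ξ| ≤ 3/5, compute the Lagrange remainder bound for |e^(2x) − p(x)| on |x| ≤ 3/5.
324*exp(6/5)/78125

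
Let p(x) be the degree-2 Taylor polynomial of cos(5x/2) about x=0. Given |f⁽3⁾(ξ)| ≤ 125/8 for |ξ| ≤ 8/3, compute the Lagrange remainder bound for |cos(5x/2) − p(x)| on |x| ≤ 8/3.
4000/81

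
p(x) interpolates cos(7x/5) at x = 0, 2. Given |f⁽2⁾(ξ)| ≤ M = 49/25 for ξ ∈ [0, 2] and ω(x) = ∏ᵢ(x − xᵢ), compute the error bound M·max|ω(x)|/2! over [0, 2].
49/50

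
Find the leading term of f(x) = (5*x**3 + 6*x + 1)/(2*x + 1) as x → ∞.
5*x**2/2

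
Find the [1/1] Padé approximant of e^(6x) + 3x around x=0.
(7*x + 1)/(1 - 2*x)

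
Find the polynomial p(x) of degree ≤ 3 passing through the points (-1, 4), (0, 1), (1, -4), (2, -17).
-x**3 - x**2 - 3*x + 1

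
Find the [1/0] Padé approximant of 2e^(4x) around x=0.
8*x + 2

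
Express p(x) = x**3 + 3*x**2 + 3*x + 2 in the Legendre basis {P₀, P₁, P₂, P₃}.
(3)P₀ + (18/5)P₁ + (2)P₂ + (2/5)P₃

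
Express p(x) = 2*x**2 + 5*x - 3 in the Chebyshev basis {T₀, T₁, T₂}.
(-2)T₀ + (5)T₁ + T₂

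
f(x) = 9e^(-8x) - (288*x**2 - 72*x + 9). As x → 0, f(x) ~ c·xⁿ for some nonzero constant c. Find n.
3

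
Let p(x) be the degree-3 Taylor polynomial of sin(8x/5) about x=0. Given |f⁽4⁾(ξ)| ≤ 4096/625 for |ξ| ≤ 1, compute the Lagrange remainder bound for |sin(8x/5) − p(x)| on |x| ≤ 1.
512/1875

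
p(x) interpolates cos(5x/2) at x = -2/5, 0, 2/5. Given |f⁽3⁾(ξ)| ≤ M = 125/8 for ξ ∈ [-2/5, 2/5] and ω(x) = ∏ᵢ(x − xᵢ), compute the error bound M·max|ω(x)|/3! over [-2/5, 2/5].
sqrt(3)/27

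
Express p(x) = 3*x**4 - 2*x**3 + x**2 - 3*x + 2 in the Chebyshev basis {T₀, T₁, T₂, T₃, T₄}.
(29/8)T₀ + (-9/2)T₁ + (2)T₂ + (-1/2)T₃ + (3/8)T₄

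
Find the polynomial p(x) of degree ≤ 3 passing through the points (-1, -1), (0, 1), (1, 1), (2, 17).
3*x**3 - x**2 - 2*x + 1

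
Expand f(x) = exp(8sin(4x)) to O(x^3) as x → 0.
1 + 32*x + 512*x**2 + O(x**3)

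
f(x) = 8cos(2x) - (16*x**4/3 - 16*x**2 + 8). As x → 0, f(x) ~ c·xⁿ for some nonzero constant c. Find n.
6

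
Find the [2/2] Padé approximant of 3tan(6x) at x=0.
18*x/(1 - 12*x**2)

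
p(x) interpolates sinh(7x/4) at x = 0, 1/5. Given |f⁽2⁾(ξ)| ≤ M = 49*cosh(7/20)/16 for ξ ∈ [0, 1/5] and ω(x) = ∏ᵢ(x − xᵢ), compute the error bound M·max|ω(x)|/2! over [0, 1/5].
49*cosh(7/20)/3200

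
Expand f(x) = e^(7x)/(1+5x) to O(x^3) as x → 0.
1 + 2*x + 29*x**2/2 + O(x**3)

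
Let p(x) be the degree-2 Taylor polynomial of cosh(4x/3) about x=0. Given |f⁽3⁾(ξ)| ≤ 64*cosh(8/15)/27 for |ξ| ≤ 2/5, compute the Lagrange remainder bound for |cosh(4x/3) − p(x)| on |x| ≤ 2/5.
256*cosh(8/15)/10125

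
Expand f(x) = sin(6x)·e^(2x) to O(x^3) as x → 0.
6*x + 12*x**2 + O(x**3)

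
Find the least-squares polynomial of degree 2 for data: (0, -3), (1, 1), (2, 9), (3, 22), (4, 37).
-22/7 + (167/70)x + (27/14)x²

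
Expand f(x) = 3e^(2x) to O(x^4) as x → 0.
3 + 6*x + 6*x**2 + 4*x**3 + O(x**4)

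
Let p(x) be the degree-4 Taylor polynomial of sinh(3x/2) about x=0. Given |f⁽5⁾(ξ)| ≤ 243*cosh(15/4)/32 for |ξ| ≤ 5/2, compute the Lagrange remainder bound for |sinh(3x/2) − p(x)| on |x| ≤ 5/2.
50625*cosh(15/4)/8192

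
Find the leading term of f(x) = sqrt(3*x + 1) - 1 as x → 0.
3*x/2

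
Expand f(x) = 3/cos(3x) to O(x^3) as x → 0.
3 + 27*x**2/2 + O(x**3)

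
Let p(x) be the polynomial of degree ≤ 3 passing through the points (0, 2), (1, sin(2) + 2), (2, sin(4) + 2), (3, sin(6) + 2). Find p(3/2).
9*sin(4)/16 - sin(6)/16 + 9*sin(2)/16 + 2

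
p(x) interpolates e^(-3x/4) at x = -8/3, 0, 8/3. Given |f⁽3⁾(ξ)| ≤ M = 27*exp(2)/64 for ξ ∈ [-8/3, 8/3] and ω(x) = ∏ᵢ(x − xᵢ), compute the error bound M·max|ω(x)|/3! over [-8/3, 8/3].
8*sqrt(3)*exp(2)/27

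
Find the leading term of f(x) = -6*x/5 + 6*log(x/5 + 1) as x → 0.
-3*x**2/25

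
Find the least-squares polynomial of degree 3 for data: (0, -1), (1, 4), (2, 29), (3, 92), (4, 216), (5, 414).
-37/42 + (187/252)x + (16/21)x² + (113/36)x³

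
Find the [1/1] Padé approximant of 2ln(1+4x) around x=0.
8*x/(2*x + 1)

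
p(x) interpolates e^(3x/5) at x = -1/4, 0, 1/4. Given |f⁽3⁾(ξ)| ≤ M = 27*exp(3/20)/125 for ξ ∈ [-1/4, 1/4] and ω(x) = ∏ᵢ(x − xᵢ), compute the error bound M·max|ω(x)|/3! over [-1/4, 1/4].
sqrt(3)*exp(3/20)/8000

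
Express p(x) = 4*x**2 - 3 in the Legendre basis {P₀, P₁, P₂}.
(-5/3)P₀ + (8/3)P₂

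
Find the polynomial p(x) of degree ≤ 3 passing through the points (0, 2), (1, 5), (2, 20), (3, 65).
3*x**3 - 3*x**2 + 3*x + 2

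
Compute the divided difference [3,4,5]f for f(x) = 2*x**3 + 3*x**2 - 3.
27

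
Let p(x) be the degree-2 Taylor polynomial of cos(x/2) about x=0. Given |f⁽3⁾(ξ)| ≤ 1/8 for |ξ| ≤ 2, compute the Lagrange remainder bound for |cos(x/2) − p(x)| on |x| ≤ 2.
1/6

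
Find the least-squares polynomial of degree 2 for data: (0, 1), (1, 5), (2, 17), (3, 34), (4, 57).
26/35 + (127/70)x + (43/14)x²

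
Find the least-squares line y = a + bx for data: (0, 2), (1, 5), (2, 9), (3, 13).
a = 17/10, b = 37/10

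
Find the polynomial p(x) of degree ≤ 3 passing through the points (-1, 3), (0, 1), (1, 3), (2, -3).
-2*x**3 + 2*x**2 + 2*x + 1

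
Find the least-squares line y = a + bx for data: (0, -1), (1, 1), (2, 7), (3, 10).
a = -8/5, b = 39/10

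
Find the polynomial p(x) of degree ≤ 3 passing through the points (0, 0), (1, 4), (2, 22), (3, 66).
2*x**3 + x**2 + x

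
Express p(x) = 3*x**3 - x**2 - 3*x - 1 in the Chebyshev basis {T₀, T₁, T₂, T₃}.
(-3/2)T₀ + (-3/4)T₁ + (-1/2)T₂ + (3/4)T₃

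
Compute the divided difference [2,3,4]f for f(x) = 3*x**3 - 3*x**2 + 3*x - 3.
24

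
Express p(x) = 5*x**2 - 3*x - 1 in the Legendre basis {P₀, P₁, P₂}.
(2/3)P₀ + (-3)P₁ + (10/3)P₂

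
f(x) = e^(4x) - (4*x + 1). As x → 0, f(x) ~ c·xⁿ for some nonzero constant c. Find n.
2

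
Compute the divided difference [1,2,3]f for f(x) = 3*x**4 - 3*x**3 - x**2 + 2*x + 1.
56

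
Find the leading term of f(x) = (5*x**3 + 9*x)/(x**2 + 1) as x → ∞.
5*x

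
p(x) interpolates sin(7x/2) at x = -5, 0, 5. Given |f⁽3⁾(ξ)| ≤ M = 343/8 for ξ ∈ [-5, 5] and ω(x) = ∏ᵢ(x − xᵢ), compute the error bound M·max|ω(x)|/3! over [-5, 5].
42875*sqrt(3)/216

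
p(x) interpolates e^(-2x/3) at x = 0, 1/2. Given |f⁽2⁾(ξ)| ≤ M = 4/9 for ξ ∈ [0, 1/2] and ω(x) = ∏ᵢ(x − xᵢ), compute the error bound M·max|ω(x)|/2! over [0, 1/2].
1/72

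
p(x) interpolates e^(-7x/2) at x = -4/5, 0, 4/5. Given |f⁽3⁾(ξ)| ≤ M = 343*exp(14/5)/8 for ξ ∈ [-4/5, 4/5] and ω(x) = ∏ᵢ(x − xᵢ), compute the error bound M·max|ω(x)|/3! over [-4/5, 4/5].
2744*sqrt(3)*exp(14/5)/3375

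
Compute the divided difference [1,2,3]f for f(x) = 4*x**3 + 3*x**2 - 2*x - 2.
27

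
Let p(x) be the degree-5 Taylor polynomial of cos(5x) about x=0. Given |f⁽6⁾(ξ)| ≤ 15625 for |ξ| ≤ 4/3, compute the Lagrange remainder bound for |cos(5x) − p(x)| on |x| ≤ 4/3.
800000/6561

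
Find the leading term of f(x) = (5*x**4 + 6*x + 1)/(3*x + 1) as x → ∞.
5*x**3/3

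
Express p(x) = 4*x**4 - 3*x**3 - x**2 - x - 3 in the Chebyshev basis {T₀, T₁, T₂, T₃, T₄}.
(-2)T₀ + (-13/4)T₁ + (3/2)T₂ + (-3/4)T₃ + (1/2)T₄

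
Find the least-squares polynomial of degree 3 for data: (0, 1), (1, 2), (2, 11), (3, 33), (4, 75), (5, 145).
8/9 + (41/189)x + (29/252)x² + (121/108)x³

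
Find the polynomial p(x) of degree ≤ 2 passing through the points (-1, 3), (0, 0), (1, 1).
2*x**2 - x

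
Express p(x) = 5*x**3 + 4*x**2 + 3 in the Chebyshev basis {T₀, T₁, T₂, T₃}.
(5)T₀ + (15/4)T₁ + (2)T₂ + (5/4)T₃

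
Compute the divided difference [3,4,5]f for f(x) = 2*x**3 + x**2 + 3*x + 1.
25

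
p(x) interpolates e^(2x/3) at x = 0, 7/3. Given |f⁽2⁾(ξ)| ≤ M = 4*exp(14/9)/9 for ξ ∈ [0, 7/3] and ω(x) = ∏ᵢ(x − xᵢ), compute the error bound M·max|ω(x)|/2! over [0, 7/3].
49*exp(14/9)/162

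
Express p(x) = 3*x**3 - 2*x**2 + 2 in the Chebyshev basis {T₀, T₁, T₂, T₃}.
T₀ + (9/4)T₁ - T₂ + (3/4)T₃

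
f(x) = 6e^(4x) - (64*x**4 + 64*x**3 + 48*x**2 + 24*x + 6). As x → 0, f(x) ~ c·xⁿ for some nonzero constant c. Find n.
5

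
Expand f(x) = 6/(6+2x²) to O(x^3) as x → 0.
1 - x**2/3 + O(x**3)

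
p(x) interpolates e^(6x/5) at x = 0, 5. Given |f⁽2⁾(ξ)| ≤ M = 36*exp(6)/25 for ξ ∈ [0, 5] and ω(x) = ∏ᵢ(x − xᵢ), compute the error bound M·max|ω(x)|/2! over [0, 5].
9*exp(6)/2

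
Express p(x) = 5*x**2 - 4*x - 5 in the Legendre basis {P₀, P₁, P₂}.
(-10/3)P₀ + (-4)P₁ + (10/3)P₂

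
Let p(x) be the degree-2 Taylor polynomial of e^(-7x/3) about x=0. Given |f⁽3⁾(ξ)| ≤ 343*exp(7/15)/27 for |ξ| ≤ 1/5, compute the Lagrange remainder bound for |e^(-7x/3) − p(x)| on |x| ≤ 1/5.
343*exp(7/15)/20250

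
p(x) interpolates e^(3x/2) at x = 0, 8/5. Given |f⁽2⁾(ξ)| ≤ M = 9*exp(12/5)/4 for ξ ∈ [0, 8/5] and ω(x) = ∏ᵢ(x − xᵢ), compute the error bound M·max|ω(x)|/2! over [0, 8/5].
18*exp(12/5)/25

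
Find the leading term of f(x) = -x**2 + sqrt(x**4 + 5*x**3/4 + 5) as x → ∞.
5*x/8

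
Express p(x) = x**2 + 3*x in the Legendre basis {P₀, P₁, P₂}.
(1/3)P₀ + (3)P₁ + (2/3)P₂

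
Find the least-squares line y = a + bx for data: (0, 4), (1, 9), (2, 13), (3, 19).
a = 39/10, b = 49/10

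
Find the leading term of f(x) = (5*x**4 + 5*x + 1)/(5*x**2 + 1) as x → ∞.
x**2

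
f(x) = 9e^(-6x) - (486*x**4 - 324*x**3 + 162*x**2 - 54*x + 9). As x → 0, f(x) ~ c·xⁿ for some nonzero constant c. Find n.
5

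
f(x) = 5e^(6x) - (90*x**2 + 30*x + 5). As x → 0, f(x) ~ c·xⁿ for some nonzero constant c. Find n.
3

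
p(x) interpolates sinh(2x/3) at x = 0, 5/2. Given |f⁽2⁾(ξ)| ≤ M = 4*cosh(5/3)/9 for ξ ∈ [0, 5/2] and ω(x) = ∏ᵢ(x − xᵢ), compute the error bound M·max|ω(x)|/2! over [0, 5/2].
25*cosh(5/3)/72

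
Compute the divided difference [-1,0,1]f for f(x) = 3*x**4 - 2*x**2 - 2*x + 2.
1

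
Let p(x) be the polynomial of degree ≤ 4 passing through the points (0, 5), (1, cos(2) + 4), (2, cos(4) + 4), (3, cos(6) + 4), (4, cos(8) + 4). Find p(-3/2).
1485*cos(4)/64 - 385*cos(6)/32 + 315*cos(8)/128 - 693*cos(2)/32 + 1667/128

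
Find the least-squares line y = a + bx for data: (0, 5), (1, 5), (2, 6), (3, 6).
a = 49/10, b = 2/5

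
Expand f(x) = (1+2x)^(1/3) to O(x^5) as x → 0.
1 + 2*x/3 - 4*x**2/9 + 40*x**3/81 - 160*x**4/243 + O(x**5)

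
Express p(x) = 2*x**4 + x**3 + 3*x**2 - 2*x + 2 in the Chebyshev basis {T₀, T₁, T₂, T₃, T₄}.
(17/4)T₀ + (-5/4)T₁ + (5/2)T₂ + (1/4)T₃ + (1/4)T₄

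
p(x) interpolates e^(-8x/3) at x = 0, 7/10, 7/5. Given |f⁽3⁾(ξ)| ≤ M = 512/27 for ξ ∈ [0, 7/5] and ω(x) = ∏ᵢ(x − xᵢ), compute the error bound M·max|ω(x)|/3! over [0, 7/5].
21952*sqrt(3)/91125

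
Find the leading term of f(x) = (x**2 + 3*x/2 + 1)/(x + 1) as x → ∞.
x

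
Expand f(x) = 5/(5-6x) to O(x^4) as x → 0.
1 + 6*x/5 + 36*x**2/25 + 216*x**3/125 + O(x**4)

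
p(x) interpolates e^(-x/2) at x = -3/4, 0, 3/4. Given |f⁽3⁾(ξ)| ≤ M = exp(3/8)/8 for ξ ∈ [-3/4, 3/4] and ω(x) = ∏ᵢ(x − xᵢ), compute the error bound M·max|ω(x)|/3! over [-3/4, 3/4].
sqrt(3)*exp(3/8)/512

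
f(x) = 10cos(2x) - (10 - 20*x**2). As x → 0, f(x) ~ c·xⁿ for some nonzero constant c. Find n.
4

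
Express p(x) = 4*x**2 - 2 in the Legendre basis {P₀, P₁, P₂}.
(-2/3)P₀ + (8/3)P₂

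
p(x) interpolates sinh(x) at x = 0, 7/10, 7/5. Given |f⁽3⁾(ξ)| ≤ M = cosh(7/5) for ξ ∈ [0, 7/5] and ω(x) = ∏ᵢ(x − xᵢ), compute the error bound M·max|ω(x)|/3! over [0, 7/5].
343*sqrt(3)*cosh(7/5)/27000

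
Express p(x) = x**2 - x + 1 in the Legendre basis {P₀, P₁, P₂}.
(4/3)P₀ - P₁ + (2/3)P₂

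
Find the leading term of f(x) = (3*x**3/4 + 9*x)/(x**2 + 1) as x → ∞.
3*x/4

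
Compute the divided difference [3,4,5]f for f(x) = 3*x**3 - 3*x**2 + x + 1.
33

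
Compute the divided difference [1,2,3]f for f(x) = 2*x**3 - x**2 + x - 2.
11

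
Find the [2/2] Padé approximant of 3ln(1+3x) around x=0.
9*x*(3*x + 2)/(2*(3*x**2/2 + 3*x + 1))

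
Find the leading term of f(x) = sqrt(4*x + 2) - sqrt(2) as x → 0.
sqrt(2)*x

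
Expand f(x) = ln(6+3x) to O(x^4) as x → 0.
log(6) + x/2 - x**2/8 + x**3/24 + O(x**4)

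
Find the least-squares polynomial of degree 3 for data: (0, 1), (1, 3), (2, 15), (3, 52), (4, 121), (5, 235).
71/63 + (-169/189)x + (29/63)x² + (49/27)x³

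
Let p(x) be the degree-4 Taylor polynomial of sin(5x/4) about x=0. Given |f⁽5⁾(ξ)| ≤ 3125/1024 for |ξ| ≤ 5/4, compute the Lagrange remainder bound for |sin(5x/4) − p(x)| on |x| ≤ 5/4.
1953125/25165824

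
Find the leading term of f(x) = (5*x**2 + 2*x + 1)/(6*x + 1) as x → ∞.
5*x/6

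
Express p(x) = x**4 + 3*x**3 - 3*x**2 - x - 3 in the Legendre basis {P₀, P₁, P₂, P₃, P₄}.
(-19/5)P₀ + (4/5)P₁ + (-10/7)P₂ + (6/5)P₃ + (8/35)P₄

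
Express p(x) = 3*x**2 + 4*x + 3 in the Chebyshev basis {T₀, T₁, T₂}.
(9/2)T₀ + (4)T₁ + (3/2)T₂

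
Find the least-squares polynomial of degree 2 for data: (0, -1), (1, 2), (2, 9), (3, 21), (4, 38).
-31/35 + (19/70)x + (33/14)x²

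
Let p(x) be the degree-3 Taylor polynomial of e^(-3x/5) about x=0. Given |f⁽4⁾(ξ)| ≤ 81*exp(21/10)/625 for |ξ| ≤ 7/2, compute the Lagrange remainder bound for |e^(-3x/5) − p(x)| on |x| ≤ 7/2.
64827*exp(21/10)/80000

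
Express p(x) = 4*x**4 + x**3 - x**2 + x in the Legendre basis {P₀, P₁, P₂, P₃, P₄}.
(7/15)P₀ + (8/5)P₁ + (34/21)P₂ + (2/5)P₃ + (32/35)P₄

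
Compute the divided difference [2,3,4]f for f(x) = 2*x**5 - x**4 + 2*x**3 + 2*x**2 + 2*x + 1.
535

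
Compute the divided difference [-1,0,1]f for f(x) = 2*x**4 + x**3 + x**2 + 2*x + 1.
3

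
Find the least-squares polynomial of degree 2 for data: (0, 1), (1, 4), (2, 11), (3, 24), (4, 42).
8/7 + (-3/35)x + (18/7)x²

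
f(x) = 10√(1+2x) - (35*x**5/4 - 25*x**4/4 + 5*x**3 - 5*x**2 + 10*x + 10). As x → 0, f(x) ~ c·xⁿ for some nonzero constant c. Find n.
6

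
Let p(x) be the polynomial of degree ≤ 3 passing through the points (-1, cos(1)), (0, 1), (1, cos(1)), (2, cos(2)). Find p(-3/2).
-35/16 - 5*cos(2)/16 + 7*cos(1)/2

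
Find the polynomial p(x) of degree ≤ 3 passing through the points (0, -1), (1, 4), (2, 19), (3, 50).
x**3 + 2*x**2 + 2*x - 1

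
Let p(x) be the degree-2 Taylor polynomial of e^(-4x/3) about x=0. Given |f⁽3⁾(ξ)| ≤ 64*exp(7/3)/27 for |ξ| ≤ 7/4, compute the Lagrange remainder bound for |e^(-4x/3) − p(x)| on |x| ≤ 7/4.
343*exp(7/3)/162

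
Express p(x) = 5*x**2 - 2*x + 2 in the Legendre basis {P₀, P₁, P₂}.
(11/3)P₀ + (-2)P₁ + (10/3)P₂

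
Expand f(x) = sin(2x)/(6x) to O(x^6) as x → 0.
1/3 - 2*x**2/9 + 2*x**4/45 + O(x**6)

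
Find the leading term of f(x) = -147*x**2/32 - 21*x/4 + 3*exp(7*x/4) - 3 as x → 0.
343*x**3/128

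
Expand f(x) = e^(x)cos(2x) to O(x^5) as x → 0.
1 + x - 3*x**2/2 - 11*x**3/6 - 7*x**4/24 + O(x**5)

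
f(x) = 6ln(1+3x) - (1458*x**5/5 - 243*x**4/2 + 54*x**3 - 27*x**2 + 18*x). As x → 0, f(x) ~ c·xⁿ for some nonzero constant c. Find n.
6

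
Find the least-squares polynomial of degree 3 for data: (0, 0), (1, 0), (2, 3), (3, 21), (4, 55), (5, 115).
19/126 + (-133/108)x + (-157/252)x² + (59/54)x³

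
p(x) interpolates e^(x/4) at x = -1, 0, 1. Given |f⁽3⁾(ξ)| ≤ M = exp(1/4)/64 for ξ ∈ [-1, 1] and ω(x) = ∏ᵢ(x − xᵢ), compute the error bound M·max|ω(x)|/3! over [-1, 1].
sqrt(3)*exp(1/4)/1728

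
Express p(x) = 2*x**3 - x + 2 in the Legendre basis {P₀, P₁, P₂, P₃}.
(2)P₀ + (1/5)P₁ + (4/5)P₃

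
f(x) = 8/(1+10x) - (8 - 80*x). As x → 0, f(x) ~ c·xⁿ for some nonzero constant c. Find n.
2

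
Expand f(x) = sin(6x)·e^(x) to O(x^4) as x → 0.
6*x + 6*x**2 - 33*x**3 + O(x**4)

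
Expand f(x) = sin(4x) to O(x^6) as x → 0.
4*x - 32*x**3/3 + 128*x**5/15 + O(x**6)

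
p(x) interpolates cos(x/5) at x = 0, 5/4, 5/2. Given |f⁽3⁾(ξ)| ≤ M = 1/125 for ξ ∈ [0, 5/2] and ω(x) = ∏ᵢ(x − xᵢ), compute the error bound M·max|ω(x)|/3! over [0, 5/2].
sqrt(3)/1728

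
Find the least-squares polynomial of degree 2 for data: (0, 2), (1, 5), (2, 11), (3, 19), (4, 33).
78/35 + (26/35)x + (12/7)x²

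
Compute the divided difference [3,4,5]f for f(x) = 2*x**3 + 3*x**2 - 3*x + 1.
27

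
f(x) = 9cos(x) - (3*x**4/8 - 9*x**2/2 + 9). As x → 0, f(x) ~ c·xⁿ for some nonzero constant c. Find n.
6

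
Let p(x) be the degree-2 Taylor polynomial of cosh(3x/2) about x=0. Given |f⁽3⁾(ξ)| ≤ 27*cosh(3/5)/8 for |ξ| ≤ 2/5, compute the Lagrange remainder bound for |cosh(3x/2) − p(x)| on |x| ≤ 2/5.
9*cosh(3/5)/250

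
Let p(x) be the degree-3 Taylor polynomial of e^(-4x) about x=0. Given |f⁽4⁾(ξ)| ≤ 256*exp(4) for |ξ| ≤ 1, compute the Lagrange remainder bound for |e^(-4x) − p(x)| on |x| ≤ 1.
32*exp(4)/3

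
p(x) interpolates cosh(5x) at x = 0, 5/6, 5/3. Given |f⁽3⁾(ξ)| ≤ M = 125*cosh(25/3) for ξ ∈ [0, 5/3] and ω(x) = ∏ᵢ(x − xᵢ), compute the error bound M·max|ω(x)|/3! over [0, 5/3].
15625*sqrt(3)*cosh(25/3)/5832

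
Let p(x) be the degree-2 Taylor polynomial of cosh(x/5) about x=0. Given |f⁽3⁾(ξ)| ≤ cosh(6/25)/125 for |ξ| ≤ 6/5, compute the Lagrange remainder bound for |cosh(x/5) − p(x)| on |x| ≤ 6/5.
36*cosh(6/25)/15625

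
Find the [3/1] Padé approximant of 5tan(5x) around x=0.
625*x**3/3 + 25*x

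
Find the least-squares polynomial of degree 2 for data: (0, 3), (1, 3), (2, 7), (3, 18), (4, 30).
99/35 + (-137/70)x + (31/14)x²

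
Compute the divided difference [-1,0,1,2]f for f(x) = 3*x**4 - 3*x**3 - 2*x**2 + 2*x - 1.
3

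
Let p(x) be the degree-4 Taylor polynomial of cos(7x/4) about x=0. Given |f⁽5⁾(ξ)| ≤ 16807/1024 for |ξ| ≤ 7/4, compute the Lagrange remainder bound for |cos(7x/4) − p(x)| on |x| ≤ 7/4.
282475249/125829120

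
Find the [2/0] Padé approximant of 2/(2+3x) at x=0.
9*x**2/4 - 3*x/2 + 1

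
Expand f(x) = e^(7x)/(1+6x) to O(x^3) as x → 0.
1 + x + 37*x**2/2 + O(x**3)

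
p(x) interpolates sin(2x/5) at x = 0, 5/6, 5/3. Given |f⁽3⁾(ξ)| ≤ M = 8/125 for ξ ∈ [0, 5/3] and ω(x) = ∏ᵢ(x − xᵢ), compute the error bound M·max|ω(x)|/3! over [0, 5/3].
sqrt(3)/729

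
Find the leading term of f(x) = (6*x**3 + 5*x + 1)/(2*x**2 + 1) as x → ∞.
3*x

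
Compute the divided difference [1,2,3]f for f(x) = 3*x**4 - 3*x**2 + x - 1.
72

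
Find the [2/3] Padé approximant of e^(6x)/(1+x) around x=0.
(6*x**2/5 + 9*x/5 + 1)/(-12*x**3/5 + 21*x**2/5 - 16*x/5 + 1)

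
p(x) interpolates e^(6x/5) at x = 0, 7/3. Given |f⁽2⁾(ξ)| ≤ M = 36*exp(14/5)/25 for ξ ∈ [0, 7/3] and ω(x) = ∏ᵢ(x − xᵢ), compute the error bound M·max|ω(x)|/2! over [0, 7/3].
49*exp(14/5)/50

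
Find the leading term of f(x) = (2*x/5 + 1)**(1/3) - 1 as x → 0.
2*x/15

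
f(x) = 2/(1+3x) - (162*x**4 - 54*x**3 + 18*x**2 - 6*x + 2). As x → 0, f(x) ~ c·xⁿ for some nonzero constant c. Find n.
5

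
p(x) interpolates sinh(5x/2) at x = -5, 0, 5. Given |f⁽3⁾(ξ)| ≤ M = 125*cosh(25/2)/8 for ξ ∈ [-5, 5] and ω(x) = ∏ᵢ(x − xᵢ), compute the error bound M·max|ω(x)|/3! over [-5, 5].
15625*sqrt(3)*cosh(25/2)/216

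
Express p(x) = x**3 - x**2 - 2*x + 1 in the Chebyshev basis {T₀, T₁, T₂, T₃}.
(1/2)T₀ + (-5/4)T₁ + (-1/2)T₂ + (1/4)T₃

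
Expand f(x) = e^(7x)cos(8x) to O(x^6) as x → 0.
1 + 7*x - 15*x**2/2 - 1001*x**3/6 - 12319*x**4/24 - 59353*x**5/120 + O(x**6)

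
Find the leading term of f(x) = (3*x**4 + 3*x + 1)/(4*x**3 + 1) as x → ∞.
3*x/4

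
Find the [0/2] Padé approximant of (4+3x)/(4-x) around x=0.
1/(3*x**2/4 - x + 1)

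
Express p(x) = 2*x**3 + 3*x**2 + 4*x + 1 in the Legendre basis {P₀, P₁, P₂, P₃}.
(2)P₀ + (26/5)P₁ + (2)P₂ + (4/5)P₃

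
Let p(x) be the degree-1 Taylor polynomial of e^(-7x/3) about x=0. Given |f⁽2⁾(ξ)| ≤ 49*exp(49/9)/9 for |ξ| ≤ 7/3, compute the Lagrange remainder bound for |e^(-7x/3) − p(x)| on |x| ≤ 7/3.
2401*exp(49/9)/162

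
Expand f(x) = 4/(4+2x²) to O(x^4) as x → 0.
1 - x**2/2 + O(x**4)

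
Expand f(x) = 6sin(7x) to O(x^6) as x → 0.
42*x - 343*x**3 + 16807*x**5/20 + O(x**6)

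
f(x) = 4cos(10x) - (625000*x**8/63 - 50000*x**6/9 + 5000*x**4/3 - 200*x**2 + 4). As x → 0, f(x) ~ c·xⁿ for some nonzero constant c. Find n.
10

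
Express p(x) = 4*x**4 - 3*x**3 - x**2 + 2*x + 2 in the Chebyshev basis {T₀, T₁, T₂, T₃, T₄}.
(3)T₀ + (-1/4)T₁ + (3/2)T₂ + (-3/4)T₃ + (1/2)T₄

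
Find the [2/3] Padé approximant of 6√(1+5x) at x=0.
(525*x**2/8 + 42*x + 6)/(-25*x**3/32 + 45*x**2/16 + 9*x/2 + 1)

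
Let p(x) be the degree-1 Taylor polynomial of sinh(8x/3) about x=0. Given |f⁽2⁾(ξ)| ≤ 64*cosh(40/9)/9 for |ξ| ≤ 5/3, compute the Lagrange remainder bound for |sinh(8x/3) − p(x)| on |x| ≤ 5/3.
800*cosh(40/9)/81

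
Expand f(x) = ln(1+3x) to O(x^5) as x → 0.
3*x - 9*x**2/2 + 9*x**3 - 81*x**4/4 + O(x**5)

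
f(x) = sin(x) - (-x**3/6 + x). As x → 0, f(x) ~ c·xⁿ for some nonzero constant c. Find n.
5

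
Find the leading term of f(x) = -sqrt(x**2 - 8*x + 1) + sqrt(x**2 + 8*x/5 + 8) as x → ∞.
24/5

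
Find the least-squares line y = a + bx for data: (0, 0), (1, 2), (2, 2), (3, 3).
a = 2/5, b = 9/10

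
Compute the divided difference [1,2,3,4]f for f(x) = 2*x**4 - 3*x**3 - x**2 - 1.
17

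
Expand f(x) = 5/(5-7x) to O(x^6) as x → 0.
1 + 7*x/5 + 49*x**2/25 + 343*x**3/125 + 2401*x**4/625 + 16807*x**5/3125 + O(x**6)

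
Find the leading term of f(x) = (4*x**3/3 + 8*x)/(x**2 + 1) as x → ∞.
4*x/3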